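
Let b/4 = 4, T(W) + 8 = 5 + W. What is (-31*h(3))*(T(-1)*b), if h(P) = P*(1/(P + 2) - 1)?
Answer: -23808/5 ≈ -4761.6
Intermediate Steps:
h(P) = P*(-1 + 1/(2 + P)) (h(P) = P*(1/(2 + P) - 1) = P*(-1 + 1/(2 + P)))
T(W) = -3 + W (T(W) = -8 + (5 + W) = -3 + W)
b = 16 (b = 4*4 = 16)
(-31*h(3))*(T(-1)*b) = (-(-31)*3*(1 + 3)/(2 + 3))*((-3 - 1)*16) = (-(-31)*3*4/5)*(-4*16) = -(-31)*3*4/5*(-64) = -31*(-12/5)*(-64) = (372/5)*(-64) = -23808/5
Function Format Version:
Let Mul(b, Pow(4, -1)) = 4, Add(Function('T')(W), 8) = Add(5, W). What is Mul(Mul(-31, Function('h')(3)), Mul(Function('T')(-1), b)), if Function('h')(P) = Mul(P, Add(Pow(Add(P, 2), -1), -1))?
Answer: Rational(-23808, 5) ≈ -4761.6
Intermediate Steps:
Function('h')(P) = Mul(P, Add(-1, Pow(Add(2, P), -1))) (Function('h')(P) = Mul(P, Add(Pow(Add(2, P), -1), -1)) = Mul(P, Add(-1, Pow(Add(2, P), -1))))
Function('T')(W) = Add(-3, W) (Function('T')(W) = Add(-8, Add(5, W)) = Add(-3, W))
b = 16 (b = Mul(4, 4) = 16)
Mul(Mul(-31, Function('h')(3)), Mul(Function('T')(-1), b)) = Mul(Mul(-31, Mul(-1, 3, Pow(Add(2, 3), -1), Add(1, 3))), Mul(Add(-3, -1), 16)) = Mul(Mul(-31, Mul(-1, 3, Pow(5, -1), 4)), Mul(-4, 16)) = Mul(Mul(-31, Mul(-1, 3, Rational(1, 5), 4)), -64) = Mul(Mul(-31, Rational(-12, 5)), -64) = Mul(Rational(372, 5), -64) = Rational(-23808, 5)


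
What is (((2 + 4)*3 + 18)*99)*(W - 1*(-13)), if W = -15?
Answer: -7128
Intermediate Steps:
(((2 + 4)*3 + 18)*99)*(W - 1*(-13)) = (((2 + 4)*3 + 18)*99)*(-15 - 1*(-13)) = ((6*3 + 18)*99)*(-15 + 13) = ((18 + 18)*99)*(-2) = (36*99)*(-2) = 3564*(-2) = -7128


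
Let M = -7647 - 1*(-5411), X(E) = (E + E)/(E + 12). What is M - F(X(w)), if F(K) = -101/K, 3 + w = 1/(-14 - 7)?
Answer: -76299/32 ≈ -2384.3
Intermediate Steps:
w = -64/21 (w = -3 + 1/(-14 - 7) = -3 + 1/(-21) = -3 - 1/21 = -64/21 ≈ -3.0476)
X(E) = 2*E/(12 + E) (X(E) = (2*E)/(12 + E) = 2*E/(12 + E))
M = -2236 (M = -7647 + 5411 = -2236)
M - F(X(w)) = -2236 - (-101)/(2*(-64/21)/(12 - 64/21)) = -2236 - (-101)/(2*(-64/21)/(188/21)) = -2236 - (-101)/(2*(-64/21)*(21/188)) = -2236 - (-101)/(-32/47) = -2236 - (-101)*(-47)/32 = -2236 - 1*4747/32 = -2236 - 4747/32 = -76299/32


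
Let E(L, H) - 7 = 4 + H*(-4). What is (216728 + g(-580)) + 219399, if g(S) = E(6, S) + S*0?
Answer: 438458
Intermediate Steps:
E(L, H) = 11 - 4*H (E(L, H) = 7 + (4 + H*(-4)) = 7 + (4 - 4*H) = 11 - 4*H)
g(S) = 11 - 4*S (g(S) = (11 - 4*S) + S*0 = (11 - 4*S) + 0 = 11 - 4*S)
(216728 + g(-580)) + 219399 = (216728 + (11 - 4*(-580))) + 219399 = (216728 + (11 + 2320)) + 219399 = (216728 + 2331) + 219399 = 219059 + 219399 = 438458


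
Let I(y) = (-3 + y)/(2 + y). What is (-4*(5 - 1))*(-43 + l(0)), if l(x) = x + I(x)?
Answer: 712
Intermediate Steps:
I(y) = (-3 + y)/(2 + y)
l(x) = x + (-3 + x)/(2 + x)
(-4*(5 - 1))*(-43 + l(0)) = (-4*(5 - 1))*(-43 + (-3 + 0 + 0*(2 + 0))/(2 + 0)) = (-4*4)*(-43 + (-3 + 0 + 0*2)/2) = -16*(-43 + (-3 + 0 + 0)/2) = -16*(-43 + (½)*(-3)) = -16*(-43 - 3/2) = -16*(-89/2) = 712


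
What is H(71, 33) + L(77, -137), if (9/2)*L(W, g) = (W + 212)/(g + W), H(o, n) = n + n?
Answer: 17531/270 ≈ 64.930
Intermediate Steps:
H(o, n) = 2*n
L(W, g) = 2*(212 + W)/(9*(W + g)) (L(W, g) = 2*((W + 212)/(g + W))/9 = 2*((212 + W)/(W + g))/9 = 2*(212 + W)/(9*(W + g)))
H(71, 33) + L(77, -137) = 2*33 + 2*(212 + 77)/(9*(77 - 137)) = 66 + (2/9)*289/(-60) = 66 + (2/9)*(-1/60)*289 = 66 - 289/270 = 17531/270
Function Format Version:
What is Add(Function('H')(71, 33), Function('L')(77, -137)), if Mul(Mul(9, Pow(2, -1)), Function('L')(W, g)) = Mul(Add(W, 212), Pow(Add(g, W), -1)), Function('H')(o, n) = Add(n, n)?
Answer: Rational(17531, 270) ≈ 64.930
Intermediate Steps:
Function('H')(o, n) = Mul(2, n)
Function('L')(W, g) = Mul(Rational(2, 9), Pow(Add(W, g), -1), Add(212, W)) (Function('L')(W, g) = Mul(Rational(2, 9), Mul(Add(W, 212), Pow(Add(g, W), -1))) = Mul(Rational(2, 9), Mul(Add(212, W), Pow(Add(W, g), -1))) = Mul(Rational(2, 9), Mul(Pow(Add(W, g), -1), Add(212, W))) = Mul(Rational(2, 9), Pow(Add(W, g), -1), Add(212, W)))
Add(Function('H')(71, 33), Function('L')(77, -137)) = Add(Mul(2, 33), Mul(Rational(2, 9), Pow(Add(77, -137), -1), Add(212, 77))) = Add(66, Mul(Rational(2, 9), Pow(-60, -1), 289)) = Add(66, Mul(Rational(2, 9), Rational(-1, 60), 289)) = Add(66, Rational(-289, 270)) = Rational(17531, 270)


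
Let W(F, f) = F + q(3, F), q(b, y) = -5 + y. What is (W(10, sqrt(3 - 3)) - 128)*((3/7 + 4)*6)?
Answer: -21018/7 ≈ -3002.6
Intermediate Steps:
W(F, f) = -5 + 2*F (W(F, f) = F + (-5 + F) = -5 + 2*F)
(W(10, sqrt(3 - 3)) - 128)*((3/7 + 4)*6) = ((-5 + 2*10) - 128)*((3/7 + 4)*6) = ((-5 + 20) - 128)*((3*(1/7) + 4)*6) = (15 - 128)*((3/7 + 4)*6) = -3503*6/7 = -113*186/7 = -21018/7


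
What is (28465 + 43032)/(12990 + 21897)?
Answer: 71497/34887 ≈ 2.0494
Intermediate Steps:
(28465 + 43032)/(12990 + 21897) = 71497/34887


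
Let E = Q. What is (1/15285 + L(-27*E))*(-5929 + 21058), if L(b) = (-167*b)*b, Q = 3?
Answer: -84458024729142/5095 ≈ -1.6577e+10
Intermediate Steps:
E = 3
L(b) = -167*b**2
(1/15285 + L(-27*E))*(-5929 + 21058) = (1/15285 - 167*(-27*3)**2)*(-5929 + 21058) = (1/15285 - 167*(-81)**2)*15129 = (1/15285 - 167*6561)*15129 = (1/15285 - 1095687)*15129 = -16747575794/15285*15129 = -84458024729142/5095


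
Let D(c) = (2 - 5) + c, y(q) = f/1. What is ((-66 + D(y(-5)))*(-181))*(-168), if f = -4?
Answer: -2219784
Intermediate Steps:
y(q) = -4 (y(q) = -4/1 = -4*1 = -4)
D(c) = -3 + c
((-66 + D(y(-5)))*(-181))*(-168) = ((-66 + (-3 - 4))*(-181))*(-168) = ((-66 - 7)*(-181))*(-168) = -73*(-181)*(-168) = 13213*(-168) = -2219784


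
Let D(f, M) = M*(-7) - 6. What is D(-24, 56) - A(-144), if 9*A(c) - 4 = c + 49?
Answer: -3491/9 ≈ -387.89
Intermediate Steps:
D(f, M) = -6 - 7*M (D(f, M) = -7*M - 6 = -6 - 7*M)
A(c) = 53/9 + c/9 (A(c) = 4/9 + (c + 49)/9 = 4/9 + (49 + c)/9 = 4/9 + (49/9 + c/9) = 53/9 + c/9)
D(-24, 56) - A(-144) = (-6 - 7*56) - (53/9 + (⅑)*(-144)) = (-6 - 392) - (53/9 - 16) = -398 - 1*(-91/9) = -398 + 91/9 = -3491/9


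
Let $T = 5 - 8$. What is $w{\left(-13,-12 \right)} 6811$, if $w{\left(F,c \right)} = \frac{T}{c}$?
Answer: $\frac{6811}{4} \approx 1702.8$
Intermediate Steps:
$T = -3$
$w{\left(F,c \right)} = - \frac{3}{c}$
$w{\left(-13,-12 \right)} 6811 = - \frac{3}{-12} \cdot 6811 = \left(-3\right) \left(- \frac{1}{12}\right) 6811 = \frac{1}{4} \cdot 6811 = \frac{6811}{4}$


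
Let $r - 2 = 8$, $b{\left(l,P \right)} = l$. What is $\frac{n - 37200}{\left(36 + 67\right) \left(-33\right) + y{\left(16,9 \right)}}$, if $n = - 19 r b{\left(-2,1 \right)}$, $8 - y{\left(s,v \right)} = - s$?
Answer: $\frac{7364}{675} \approx 10.91$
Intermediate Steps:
$y{\left(s,v \right)} = 8 + s$ ($y{\left(s,v \right)} = 8 - - s = 8 + s$)
$r = 10$ ($r = 2 + 8 = 10$)
$n = 380$ ($n = \left(-19\right) 10 \left(-2\right) = \left(-190\right) \left(-2\right) = 380$)
$\frac{n - 37200}{\left(36 + 67\right) \left(-33\right) + y{\left(16,9 \right)}} = \frac{380 - 37200}{\left(36 + 67\right) \left(-33\right) + \left(8 + 16\right)} = - \frac{36820}{103 \left(-33\right) + 24} = - \frac{36820}{-3399 + 24} = - \frac{36820}{-3375} = \left(-36820\right) \left(- \frac{1}{3375}\right) = \frac{7364}{675}$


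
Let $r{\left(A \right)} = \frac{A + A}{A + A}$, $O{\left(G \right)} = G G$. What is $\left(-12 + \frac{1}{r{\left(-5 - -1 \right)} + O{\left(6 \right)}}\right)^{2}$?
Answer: $\frac{196249}{1369} \approx 143.35$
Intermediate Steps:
$O{\left(G \right)} = G^{2}$
$r{\left(A \right)} = 1$ ($r{\left(A \right)} = \frac{2 A}{2 A} = 2 A \frac{1}{2 A} = 1$)
$\left(-12 + \frac{1}{r{\left(-5 - -1 \right)} + O{\left(6 \right)}}\right)^{2} = \left(-12 + \frac{1}{1 + 6^{2}}\right)^{2} = \left(-12 + \frac{1}{1 + 36}\right)^{2} = \left(-12 + \frac{1}{37}\right)^{2} = \left(- \frac{443}{37}\right)^{2} = \frac{196249}{1369}$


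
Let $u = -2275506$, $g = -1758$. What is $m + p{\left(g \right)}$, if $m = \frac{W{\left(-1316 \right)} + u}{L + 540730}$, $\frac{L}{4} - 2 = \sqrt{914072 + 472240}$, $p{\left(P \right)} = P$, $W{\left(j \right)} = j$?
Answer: $- \frac{42935593649571}{24364616971} + \frac{4553644 \sqrt{346578}}{73093850913} \approx -1762.2$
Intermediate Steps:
$L = 8 + 8 \sqrt{346578}$ ($L = 8 + 4 \sqrt{914072 + 472240} = 8 + 4 \sqrt{1386312} = 8 + 4 \cdot 2 \sqrt{346578} = 8 + 8 \sqrt{346578} \approx 4717.7$)
$m = - \frac{2276822}{540738 + 8 \sqrt{346578}}$ ($m = \frac{-1316 - 2275506}{\left(8 + 8 \sqrt{346578}\right) + 540730} = - \frac{2276822}{540738 + 8 \sqrt{346578}} \approx -4.1742$)
$m + p{\left(g \right)} = \left(- \frac{102597014553}{24364616971} + \frac{4553644 \sqrt{346578}}{73093850913}\right) - 1758 = - \frac{42935593649571}{24364616971} + \frac{4553644 \sqrt{346578}}{73093850913}$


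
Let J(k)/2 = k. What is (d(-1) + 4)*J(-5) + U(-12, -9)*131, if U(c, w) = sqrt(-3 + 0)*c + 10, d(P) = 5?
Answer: 1220 - 1572*I*sqrt(3) ≈ 1220.0 - 2722.8*I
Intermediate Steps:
J(k) = 2*k
U(c, w) = 10 + I*c*sqrt(3) (U(c, w) = sqrt(-3)*c + 10 = (I*sqrt(3))*c + 10 = I*c*sqrt(3) + 10 = 10 + I*c*sqrt(3))
(d(-1) + 4)*J(-5) + U(-12, -9)*131 = (5 + 4)*(2*(-5)) + (10 + I*(-12)*sqrt(3))*131 = 9*(-10) + (10 - 12*I*sqrt(3))*131 = -90 + (1310 - 1572*I*sqrt(3)) = 1220 - 1572*I*sqrt(3)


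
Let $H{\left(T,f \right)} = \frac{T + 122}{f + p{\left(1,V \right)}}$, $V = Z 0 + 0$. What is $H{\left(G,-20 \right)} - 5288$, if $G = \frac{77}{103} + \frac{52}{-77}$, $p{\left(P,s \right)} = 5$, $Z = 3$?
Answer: $- \frac{126011015}{23793} \approx -5296.1$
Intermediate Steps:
$V = 0$ ($V = 3 \cdot 0 + 0 = 0 + 0 = 0$)
$G = \frac{573}{7931}$ ($G = 77 \cdot \frac{1}{103} + 52 \left(- \frac{1}{77}\right) = \frac{77}{103} - \frac{52}{77} = \frac{573}{7931} \approx 0.072248$)
$H{\left(T,f \right)} = \frac{122 + T}{5 + f}$ ($H{\left(T,f \right)} = \frac{T + 122}{f + 5} = \frac{122 + T}{5 + f}$)
$H{\left(G,-20 \right)} - 5288 = \frac{122 + \frac{573}{7931}}{5 - 20} - 5288 = \frac{1}{-15} \cdot \frac{968155}{7931} - 5288 = \left(- \frac{1}{15}\right) \frac{968155}{7931} - 5288 = - \frac{193631}{23793} - 5288 = - \frac{126011015}{23793}$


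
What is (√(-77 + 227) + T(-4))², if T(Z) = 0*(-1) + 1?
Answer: 151 + 10*√6 ≈ 175.49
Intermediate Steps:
T(Z) = 1 (T(Z) = 0 + 1 = 1)
(√(-77 + 227) + T(-4))² = (√(-77 + 227) + 1)² = (√150 + 1)² = (5*√6 + 1)² = (1 + 5*√6)²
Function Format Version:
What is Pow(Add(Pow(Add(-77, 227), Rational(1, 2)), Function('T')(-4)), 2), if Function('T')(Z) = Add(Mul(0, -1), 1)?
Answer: Add(151, Mul(10, Pow(6, Rational(1, 2)))) ≈ 175.49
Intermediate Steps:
Function('T')(Z) = 1 (Function('T')(Z) = Add(0, 1) = 1)
Pow(Add(Pow(Add(-77, 227), Rational(1, 2)), Function('T')(-4)), 2) = Pow(Add(Pow(Add(-77, 227), Rational(1, 2)), 1), 2) = Pow(Add(Pow(150, Rational(1, 2)), 1), 2) = Pow(Add(Mul(5, Pow(6, Rational(1, 2))), 1), 2) = Pow(Add(1, Mul(5, Pow(6, Rational(1, 2)))), 2)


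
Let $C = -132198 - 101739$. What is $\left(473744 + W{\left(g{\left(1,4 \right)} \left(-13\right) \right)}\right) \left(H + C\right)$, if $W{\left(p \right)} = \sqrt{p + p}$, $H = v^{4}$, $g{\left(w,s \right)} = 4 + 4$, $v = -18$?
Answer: $-61094499984 - 515844 i \sqrt{13} \approx -6.1094 \cdot 10^{10} - 1.8599 \cdot 10^{6} i$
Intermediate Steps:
$g{\left(w,s \right)} = 8$
$H = 104976$ ($H = \left(-18\right)^{4} = 104976$)
$W{\left(p \right)} = \sqrt{2} \sqrt{p}$ ($W{\left(p \right)} = \sqrt{2 p} = \sqrt{2} \sqrt{p}$)
$C = -233937$ ($C = -132198 - 101739 = -233937$)
$\left(473744 + W{\left(g{\left(1,4 \right)} \left(-13\right) \right)}\right) \left(H + C\right) = \left(473744 + \sqrt{2} \sqrt{8 \left(-13\right)}\right) \left(104976 - 233937\right) = \left(473744 + \sqrt{2} \sqrt{-104}\right) \left(-128961\right) = \left(473744 + \sqrt{2} \cdot 2 i \sqrt{26}\right) \left(-128961\right) = \left(473744 + 4 i \sqrt{13}\right) \left(-128961\right) = -61094499984 - 515844 i \sqrt{13}$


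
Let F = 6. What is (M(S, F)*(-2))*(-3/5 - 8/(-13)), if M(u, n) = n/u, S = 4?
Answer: -3/65 ≈ -0.046154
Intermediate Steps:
(M(S, F)*(-2))*(-3/5 - 8/(-13)) = ((6/4)*(-2))*(-3/5 - 8/(-13)) = ((6*(¼))*(-2))*(-3*⅕ - 8*(-1/13)) = ((3/2)*(-2))*(-⅗ + 8/13) = -3*1/65 = -3/65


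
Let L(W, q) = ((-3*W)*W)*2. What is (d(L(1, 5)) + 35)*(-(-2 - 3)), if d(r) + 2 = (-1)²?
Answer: 170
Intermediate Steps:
L(W, q) = -6*W² (L(W, q) = -3*W²*2 = -6*W²)
d(r) = -1 (d(r) = -2 + (-1)² = -2 + 1 = -1)
(d(L(1, 5)) + 35)*(-(-2 - 3)) = (-1 + 35)*(-(-2 - 3)) = 34*(-1*(-5)) = 34*5 = 170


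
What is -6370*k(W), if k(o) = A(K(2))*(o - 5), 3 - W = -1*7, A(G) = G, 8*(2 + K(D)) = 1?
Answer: 238875/4 ≈ 59719.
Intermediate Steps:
K(D) = -15/8 (K(D) = -2 + (⅛)*1 = -2 + ⅛ = -15/8)
W = 10 (W = 3 - (-1)*7 = 3 - 1*(-7) = 3 + 7 = 10)
k(o) = 75/8 - 15*o/8 (k(o) = -15*(o - 5)/8 = -15*(-5 + o)/8 = 75/8 - 15*o/8)
-6370*k(W) = -6370*(75/8 - 15/8*10) = -6370*(75/8 - 75/4) = -6370*(-75/8) = 238875/4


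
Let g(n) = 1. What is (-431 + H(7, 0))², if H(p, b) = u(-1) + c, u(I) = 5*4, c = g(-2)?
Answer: 168100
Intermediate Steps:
c = 1
u(I) = 20
H(p, b) = 21 (H(p, b) = 20 + 1 = 21)
(-431 + H(7, 0))² = (-431 + 21)² = (-410)² = 168100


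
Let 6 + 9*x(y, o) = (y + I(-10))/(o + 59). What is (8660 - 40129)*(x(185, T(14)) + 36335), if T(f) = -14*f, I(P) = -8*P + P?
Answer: -469936835894/411 ≈ -1.1434e+9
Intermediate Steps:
I(P) = -7*P
x(y, o) = -⅔ + (70 + y)/(9*(59 + o)) (x(y, o) = -⅔ + ((y - 7*(-10))/(o + 59))/9 = -⅔ + ((y + 70)/(59 + o))/9 = -⅔ + ((70 + y)/(59 + o))/9 = -⅔ + (70 + y)/(9*(59 + o)))
(8660 - 40129)*(x(185, T(14)) + 36335) = (8660 - 40129)*((-284 + 185 - (-84)*14)/(9*(59 - 14*14)) + 36335) = -31469*((-284 + 185 - 6*(-196))/(9*(59 - 196)) + 36335) = -31469*((⅑)*(-284 + 185 + 1176)/(-137) + 36335) = -31469*((⅑)*(-1/137)*1077 + 36335) = -31469*(-359/411 + 36335) = -31469*14933326/411 = -469936835894/411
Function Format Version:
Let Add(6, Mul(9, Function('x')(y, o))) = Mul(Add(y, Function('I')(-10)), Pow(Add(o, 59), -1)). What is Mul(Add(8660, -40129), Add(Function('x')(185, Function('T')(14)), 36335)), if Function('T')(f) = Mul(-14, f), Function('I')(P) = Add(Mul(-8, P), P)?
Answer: Rational(-469936835894, 411) ≈ -1.1434e+9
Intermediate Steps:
Function('I')(P) = Mul(-7, P)
Function('x')(y, o) = Add(Rational(-2, 3), Mul(Rational(1, 9), Pow(Add(59, o), -1), Add(70, y))) (Function('x')(y, o) = Add(Rational(-2, 3), Mul(Rational(1, 9), Mul(Add(y, Mul(-7, -10)), Pow(Add(o, 59), -1)))) = Add(Rational(-2, 3), Mul(Rational(1, 9), Mul(Add(y, 70), Pow(Add(59, o), -1)))) = Add(Rational(-2, 3), Mul(Rational(1, 9), Mul(Add(70, y), Pow(Add(59, o), -1)))) = Add(Rational(-2, 3), Mul(Rational(1, 9), Mul(Pow(Add(59, o), -1), Add(70, y)))) = Add(Rational(-2, 3), Mul(Rational(1, 9), Pow(Add(59, o), -1), Add(70, y))))
Mul(Add(8660, -40129), Add(Function('x')(185, Function('T')(14)), 36335)) = Mul(Add(8660, -40129), Add(Mul(Rational(1, 9), Pow(Add(59, Mul(-14, 14)), -1), Add(-284, 185, Mul(-6, Mul(-14, 14)))), 36335)) = Mul(-31469, Add(Mul(Rational(1, 9), Pow(Add(59, -196), -1), Add(-284, 185, Mul(-6, -196))), 36335)) = Mul(-31469, Add(Mul(Rational(1, 9), Pow(-137, -1), Add(-284, 185, 1176)), 36335)) = Mul(-31469, Add(Mul(Rational(1, 9), Rational(-1, 137), 1077), 36335)) = Mul(-31469, Add(Rational(-359, 411), 36335)) = Mul(-31469, Rational(14933326, 411)) = Rational(-469936835894, 411)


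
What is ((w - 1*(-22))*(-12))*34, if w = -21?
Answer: -408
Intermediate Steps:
((w - 1*(-22))*(-12))*34 = ((-21 - 1*(-22))*(-12))*34 = ((-21 + 22)*(-12))*34 = (1*(-12))*34 = -12*34 = -408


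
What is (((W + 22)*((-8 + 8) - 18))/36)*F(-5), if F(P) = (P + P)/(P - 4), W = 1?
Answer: -115/9 ≈ -12.778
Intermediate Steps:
F(P) = 2*P/(-4 + P) (F(P) = (2*P)/(-4 + P) = 2*P/(-4 + P))
(((W + 22)*((-8 + 8) - 18))/36)*F(-5) = (((1 + 22)*((-8 + 8) - 18))/36)*(2*(-5)/(-4 - 5)) = ((23*(0 - 18))/36)*(2*(-5)/(-9)) = ((23*(-18))/36)*(2*(-5)*(-⅑)) = ((1/36)*(-414))*(10/9) = -23/2*10/9 = -115/9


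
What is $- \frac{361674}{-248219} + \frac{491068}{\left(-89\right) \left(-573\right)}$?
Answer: $\frac{140336696870}{12658424343} \approx 11.086$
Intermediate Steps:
$- \frac{361674}{-248219} + \frac{491068}{\left(-89\right) \left(-573\right)} = \left(-361674\right) \left(- \frac{1}{248219}\right) + \frac{491068}{50997} = \frac{361674}{248219} + 491068 \cdot \frac{1}{50997} = \frac{361674}{248219} + \frac{491068}{50997} = \frac{140336696870}{12658424343}$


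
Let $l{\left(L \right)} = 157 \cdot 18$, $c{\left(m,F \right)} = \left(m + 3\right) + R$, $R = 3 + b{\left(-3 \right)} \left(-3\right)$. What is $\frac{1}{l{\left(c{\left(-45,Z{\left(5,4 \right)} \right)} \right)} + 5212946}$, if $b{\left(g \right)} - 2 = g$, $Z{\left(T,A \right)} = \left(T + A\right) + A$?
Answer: $\frac{1}{5215772} \approx 1.9173 \cdot 10^{-7}$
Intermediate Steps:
$Z{\left(T,A \right)} = T + 2 A$ ($Z{\left(T,A \right)} = \left(A + T\right) + A = T + 2 A$)
$b{\left(g \right)} = 2 + g$
$R = 6$ ($R = 3 + \left(2 - 3\right) \left(-3\right) = 3 - -3 = 3 + 3 = 6$)
$c{\left(m,F \right)} = 9 + m$ ($c{\left(m,F \right)} = \left(m + 3\right) + 6 = \left(3 + m\right) + 6 = 9 + m$)
$l{\left(L \right)} = 2826$
$\frac{1}{l{\left(c{\left(-45,Z{\left(5,4 \right)} \right)} \right)} + 5212946} = \frac{1}{2826 + 5212946} = \frac{1}{5215772}$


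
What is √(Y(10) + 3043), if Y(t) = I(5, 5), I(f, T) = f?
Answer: 2*√762 ≈ 55.209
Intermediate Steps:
Y(t) = 5
√(Y(10) + 3043) = √(5 + 3043) = √3048 = 2*√762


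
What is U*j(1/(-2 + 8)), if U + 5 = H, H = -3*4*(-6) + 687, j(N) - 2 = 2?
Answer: 3016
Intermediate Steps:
j(N) = 4 (j(N) = 2 + 2 = 4)
H = 759 (H = -12*(-6) + 687 = 72 + 687 = 759)
U = 754 (U = -5 + 759 = 754)
U*j(1/(-2 + 8)) = 754*4 = 3016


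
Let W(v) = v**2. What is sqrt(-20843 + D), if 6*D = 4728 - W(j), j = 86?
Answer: I*sqrt(191589)/3 ≈ 145.9*I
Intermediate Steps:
D = -1334/3 (D = (4728 - 1*86**2)/6 = (4728 - 1*7396)/6 = (4728 - 7396)/6 = (1/6)*(-2668) = -1334/3 ≈ -444.67)
sqrt(-20843 + D) = sqrt(-20843 - 1334/3) = sqrt(-63863/3) = I*sqrt(191589)/3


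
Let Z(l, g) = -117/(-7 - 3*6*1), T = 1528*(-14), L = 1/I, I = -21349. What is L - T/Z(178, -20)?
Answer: 11417445083/2497833 ≈ 4570.9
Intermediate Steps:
L = -1/21349 (L = 1/(-21349) = -1/21349 ≈ -4.6841e-5)
T = -21392
Z(l, g) = 117/25 (Z(l, g) = -117/(-7 - 18*1) = -117/(-7 - 18) = -117/(-25) = -117*(-1/25) = 117/25)
L - T/Z(178, -20) = -1/21349 - (-21392)/117/25 = -1/21349 - (-21392)*25/117 = -1/21349 - 1*(-534800/117) = -1/21349 + 534800/117 = 11417445083/2497833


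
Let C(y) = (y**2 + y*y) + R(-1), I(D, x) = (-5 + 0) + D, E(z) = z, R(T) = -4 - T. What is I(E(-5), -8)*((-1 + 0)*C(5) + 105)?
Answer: -580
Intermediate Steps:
I(D, x) = -5 + D
C(y) = -3 + 2*y**2 (C(y) = (y**2 + y*y) + (-4 - 1*(-1)) = (y**2 + y**2) + (-4 + 1) = 2*y**2 - 3 = -3 + 2*y**2)
I(E(-5), -8)*((-1 + 0)*C(5) + 105) = (-5 - 5)*((-1 + 0)*(-3 + 2*5**2) + 105) = -10*(-(-3 + 2*25) + 105) = -10*(-(-3 + 50) + 105) = -10*(-1*47 + 105) = -10*(-47 + 105) = -10*58 = -580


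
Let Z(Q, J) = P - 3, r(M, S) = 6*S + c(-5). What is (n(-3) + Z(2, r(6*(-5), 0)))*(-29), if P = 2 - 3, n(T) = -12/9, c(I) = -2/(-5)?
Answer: 464/3 ≈ 154.67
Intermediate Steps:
c(I) = 2/5 (c(I) = -2*(-1/5) = 2/5)
n(T) = -4/3 (n(T) = -12*1/9 = -4/3)
r(M, S) = 2/5 + 6*S (r(M, S) = 6*S + 2/5 = 2/5 + 6*S)
P = -1
Z(Q, J) = -4 (Z(Q, J) = -1 - 3 = -4)
(n(-3) + Z(2, r(6*(-5), 0)))*(-29) = (-4/3 - 4)*(-29) = -16/3*(-29) = 464/3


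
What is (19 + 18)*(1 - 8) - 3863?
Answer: -4122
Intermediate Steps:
(19 + 18)*(1 - 8) - 3863 = 37*(-7) - 3863 = -259 - 3863 = -4122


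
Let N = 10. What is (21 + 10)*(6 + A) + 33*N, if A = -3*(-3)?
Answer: 795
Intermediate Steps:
A = 9
(21 + 10)*(6 + A) + 33*N = (21 + 10)*(6 + 9) + 33*10 = 31*15 + 330 = 465 + 330 = 795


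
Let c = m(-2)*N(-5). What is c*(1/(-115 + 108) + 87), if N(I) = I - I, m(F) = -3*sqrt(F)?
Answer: 0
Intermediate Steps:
N(I) = 0
c = 0 (c = -3*I*sqrt(2)*0 = 0)
c*(1/(-115 + 108) + 87) = 0*(1/(-115 + 108) + 87) = 0*(1/(-7) + 87) = 0*(-1/7 + 87) = 0*(608/7) = 0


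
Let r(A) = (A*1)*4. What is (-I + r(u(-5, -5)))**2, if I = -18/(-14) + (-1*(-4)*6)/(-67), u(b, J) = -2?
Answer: 17530969/219961 ≈ 79.700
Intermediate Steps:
r(A) = 4*A (r(A) = A*4 = 4*A)
I = 435/469 (I = -18*(-1/14) + (4*6)*(-1/67) = 9/7 + 24*(-1/67) = 9/7 - 24/67 = 435/469 ≈ 0.92751)
(-I + r(u(-5, -5)))**2 = (-1*435/469 + 4*(-2))**2 = (-435/469 - 8)**2 = (-4187/469)**2 = 17530969/219961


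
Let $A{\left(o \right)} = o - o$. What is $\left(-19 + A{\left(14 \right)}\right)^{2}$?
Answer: $361$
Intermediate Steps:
$A{\left(o \right)} = 0$
$\left(-19 + A{\left(14 \right)}\right)^{2} = \left(-19 + 0\right)^{2} = \left(-19\right)^{2} = 361$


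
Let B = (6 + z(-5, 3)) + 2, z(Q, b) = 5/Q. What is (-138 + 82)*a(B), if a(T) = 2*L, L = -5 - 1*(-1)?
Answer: 448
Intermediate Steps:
L = -4 (L = -5 + 1 = -4)
B = 7 (B = (6 + 5/(-5)) + 2 = (6 + 5*(-⅕)) + 2 = (6 - 1) + 2 = 5 + 2 = 7)
a(T) = -8 (a(T) = 2*(-4) = -8)
(-138 + 82)*a(B) = (-138 + 82)*(-8) = -56*(-8) = 448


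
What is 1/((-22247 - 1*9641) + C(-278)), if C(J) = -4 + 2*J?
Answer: -1/32448 ≈ -3.0819e-5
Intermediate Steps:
1/((-22247 - 1*9641) + C(-278)) = 1/((-22247 - 1*9641) + (-4 + 2*(-278))) = 1/((-22247 - 9641) + (-4 - 556)) = 1/(-31888 - 560) = 1/(-32448) = -1/32448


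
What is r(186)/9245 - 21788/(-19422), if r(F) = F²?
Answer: 33590522/6906015 ≈ 4.8640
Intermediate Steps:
r(186)/9245 - 21788/(-19422) = 186²/9245 - 21788/(-19422) = 34596*(1/9245) - 21788*(-1/19422) = 34596/9245 + 838/747 = 33590522/6906015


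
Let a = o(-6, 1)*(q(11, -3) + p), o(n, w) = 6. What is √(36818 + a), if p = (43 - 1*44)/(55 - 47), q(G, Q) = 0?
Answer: √147269/2 ≈ 191.88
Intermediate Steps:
p = -⅛ (p = (43 - 44)/8 = -1*⅛ = -⅛ ≈ -0.12500)
a = -¾ (a = 6*(0 - ⅛) = 6*(-⅛) = -¾ ≈ -0.75000)
√(36818 + a) = √(36818 - ¾) = √(147269/4) = √147269/2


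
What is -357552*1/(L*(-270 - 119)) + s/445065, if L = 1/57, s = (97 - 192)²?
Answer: 1814126944177/34626057 ≈ 52392.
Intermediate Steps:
s = 9025 (s = (-95)² = 9025)
L = 1/57 ≈ 0.017544
-357552*1/(L*(-270 - 119)) + s/445065 = -357552*57/(-270 - 119) + 9025/445065 = -357552/((1/57)*(-389)) + 9025*(1/445065) = -357552/(-389/57) + 1805/89013 = -357552*(-57/389) + 1805/89013 = 20380464/389 + 1805/89013 = 1814126944177/34626057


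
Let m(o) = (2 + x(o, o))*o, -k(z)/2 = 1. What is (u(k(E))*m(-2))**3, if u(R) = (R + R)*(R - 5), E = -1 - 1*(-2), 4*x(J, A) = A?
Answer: -592704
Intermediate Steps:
x(J, A) = A/4
E = 1 (E = -1 + 2 = 1)
k(z) = -2 (k(z) = -2*1 = -2)
m(o) = o*(2 + o/4) (m(o) = (2 + o/4)*o = o*(2 + o/4))
u(R) = 2*R*(-5 + R) (u(R) = (2*R)*(-5 + R) = 2*R*(-5 + R))
(u(k(E))*m(-2))**3 = ((2*(-2)*(-5 - 2))*((1/4)*(-2)*(8 - 2)))**3 = ((2*(-2)*(-7))*((1/4)*(-2)*6))**3 = (28*(-3))**3 = (-84)**3 = -592704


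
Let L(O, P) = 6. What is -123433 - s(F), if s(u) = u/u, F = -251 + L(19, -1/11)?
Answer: -123434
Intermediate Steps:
F = -245 (F = -251 + 6 = -245)
s(u) = 1
-123433 - s(F) = -123433 - 1*1 = -123433 - 1 = -123434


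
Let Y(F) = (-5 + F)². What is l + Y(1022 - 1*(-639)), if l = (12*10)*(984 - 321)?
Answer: 2821896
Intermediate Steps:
l = 79560 (l = 120*663 = 79560)
l + Y(1022 - 1*(-639)) = 79560 + (-5 + (1022 - 1*(-639)))² = 79560 + (-5 + (1022 + 639))² = 79560 + (-5 + 1661)² = 79560 + 1656² = 79560 + 2742336 = 2821896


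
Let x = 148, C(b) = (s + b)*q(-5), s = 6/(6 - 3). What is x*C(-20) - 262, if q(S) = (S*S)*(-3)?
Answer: 199538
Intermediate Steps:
q(S) = -3*S² (q(S) = S²*(-3) = -3*S²)
s = 2 (s = 6/3 = 6*(⅓) = 2)
C(b) = -150 - 75*b (C(b) = (2 + b)*(-3*(-5)²) = (2 + b)*(-3*25) = (2 + b)*(-75) = -150 - 75*b)
x*C(-20) - 262 = 148*(-150 - 75*(-20)) - 262 = 148*(-150 + 1500) - 262 = 148*1350 - 262 = 199800 - 262 = 199538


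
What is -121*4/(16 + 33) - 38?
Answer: -2346/49 ≈ -47.878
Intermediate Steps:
-121*4/(16 + 33) - 38 = -121*4/49 - 38 = -484/49 - 38 = -2346/49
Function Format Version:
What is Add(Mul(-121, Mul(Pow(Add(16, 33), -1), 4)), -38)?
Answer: Rational(-2346, 49) ≈ -47.878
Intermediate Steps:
Add(Mul(-121, Mul(Pow(Add(16, 33), -1), 4)), -38) = Add(Mul(-121, Mul(Pow(49, -1), 4)), -38) = Add(Mul(-121, Mul(Rational(1, 49), 4)), -38) = Add(Mul(-121, Rational(4, 49)), -38) = Add(Rational(-484, 49), -38) = Rational(-2346, 49)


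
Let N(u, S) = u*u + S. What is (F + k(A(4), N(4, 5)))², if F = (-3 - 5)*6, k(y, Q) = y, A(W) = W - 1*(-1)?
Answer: 1849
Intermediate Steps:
N(u, S) = S + u² (N(u, S) = u² + S = S + u²)
A(W) = 1 + W (A(W) = W + 1 = 1 + W)
F = -48 (F = -8*6 = -48)
(F + k(A(4), N(4, 5)))² = (-48 + (1 + 4))² = (-48 + 5)² = (-43)² = 1849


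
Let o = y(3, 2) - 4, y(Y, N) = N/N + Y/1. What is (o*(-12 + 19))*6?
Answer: 0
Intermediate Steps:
y(Y, N) = 1 + Y (y(Y, N) = 1 + Y*1 = 1 + Y)
o = 0 (o = (1 + 3) - 4 = 4 - 4 = 0)
(o*(-12 + 19))*6 = (0*(-12 + 19))*6 = (0*7)*6 = 0*6 = 0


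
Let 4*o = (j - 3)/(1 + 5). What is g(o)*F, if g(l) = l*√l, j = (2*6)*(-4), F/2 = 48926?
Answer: -415871*I*√34/8 ≈ -3.0312e+5*I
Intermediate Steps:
F = 97852 (F = 2*48926 = 97852)
j = -48 (j = 12*(-4) = -48)
o = -17/8 (o = ((-48 - 3)/(1 + 5))/4 = (-51/6)/4 = (-51*⅙)/4 = (¼)*(-17/2) = -17/8 ≈ -2.1250)
g(l) = l^(3/2)
g(o)*F = (-17/8)^(3/2)*97852 = -17*I*√34/32*97852 = -415871*I*√34/8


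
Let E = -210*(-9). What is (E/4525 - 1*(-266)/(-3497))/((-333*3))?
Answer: -1081136/3161620215 ≈ -0.00034196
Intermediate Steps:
E = 1890
(E/4525 - 1*(-266)/(-3497))/((-333*3)) = (1890/4525 - 1*(-266)/(-3497))/((-333*3)) = (1890*(1/4525) + 266*(-1/3497))/(-999) = (378/905 - 266/3497)*(-1/999) = (1081136/3164785)*(-1/999) = -1081136/3161620215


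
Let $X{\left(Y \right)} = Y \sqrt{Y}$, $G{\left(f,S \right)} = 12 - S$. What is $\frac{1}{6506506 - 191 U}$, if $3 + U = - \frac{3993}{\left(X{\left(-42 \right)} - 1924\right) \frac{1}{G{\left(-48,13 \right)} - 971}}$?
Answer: $\frac{3249515346515}{22373657835964711229} + \frac{3891869289 i \sqrt{42}}{22373657835964711229} \approx 1.4524 \cdot 10^{-7} + 1.1273 \cdot 10^{-9} i$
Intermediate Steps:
$X{\left(Y \right)} = Y^{\frac{3}{2}}$
$U = -3 - \frac{3993}{\frac{481}{243} + \frac{7 i \sqrt{42}}{162}}$ ($U = -3 - \frac{3993}{\left(\left(-42\right)^{\frac{3}{2}} - 1924\right) \frac{1}{\left(12 - 13\right) - 971}} = -3 - \frac{3993}{\left(- 42 i \sqrt{42} - 1924\right) \frac{1}{\left(12 - 13\right) - 971}} = -3 - \frac{3993}{\left(-1924 - 42 i \sqrt{42}\right) \frac{1}{-1 - 971}} = -3 - \frac{3993}{\left(-1924 - 42 i \sqrt{42}\right) \frac{1}{-972}} = -3 - \frac{3993}{\left(-1924 - 42 i \sqrt{42}\right) \left(- \frac{1}{972}\right)} = -3 - \frac{3993}{\frac{481}{243} + \frac{7 i \sqrt{42}}{162}} \approx -1980.7 + 279.78 i$)
$\frac{1}{6506506 - 191 U} = \frac{1}{6506506 - 191 \frac{3 \left(- 21 \sqrt{42} + 647828 i\right)}{- 962 i + 21 \sqrt{42}}} = \frac{1}{6506506 - \frac{573 \left(- 21 \sqrt{42} + 647828 i\right)}{- 962 i + 21 \sqrt{42}}}$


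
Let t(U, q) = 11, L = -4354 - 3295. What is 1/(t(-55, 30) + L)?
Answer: -1/7638 ≈ -0.00013092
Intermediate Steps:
L = -7649
1/(t(-55, 30) + L) = 1/(11 - 7649) = 1/(-7638) = -1/7638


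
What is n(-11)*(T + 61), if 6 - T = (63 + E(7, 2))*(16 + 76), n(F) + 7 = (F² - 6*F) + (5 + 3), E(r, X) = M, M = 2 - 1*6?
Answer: -1007868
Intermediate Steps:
M = -4 (M = 2 - 6 = -4)
E(r, X) = -4
n(F) = 1 + F² - 6*F (n(F) = -7 + ((F² - 6*F) + (5 + 3)) = -7 + ((F² - 6*F) + 8) = -7 + (8 + F² - 6*F) = 1 + F² - 6*F)
T = -5422 (T = 6 - (63 - 4)*(16 + 76) = 6 - 59*92 = 6 - 1*5428 = 6 - 5428 = -5422)
n(-11)*(T + 61) = (1 + (-11)² - 6*(-11))*(-5422 + 61) = (1 + 121 + 66)*(-5361) = 188*(-5361) = -1007868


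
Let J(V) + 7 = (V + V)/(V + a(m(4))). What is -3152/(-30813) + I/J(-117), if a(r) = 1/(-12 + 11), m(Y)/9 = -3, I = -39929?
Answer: 72590537335/9120648 ≈ 7958.9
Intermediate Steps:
m(Y) = -27 (m(Y) = 9*(-3) = -27)
a(r) = -1 (a(r) = 1/(-1) = -1)
J(V) = -7 + 2*V/(-1 + V) (J(V) = -7 + (V + V)/(V - 1) = -7 + (2*V)/(-1 + V) = -7 + 2*V/(-1 + V))
-3152/(-30813) + I/J(-117) = -3152/(-30813) - 39929*(-1 - 117)/(7 - 5*(-117)) = -3152*(-1/30813) - 39929*(-118/(7 + 585)) = 3152/30813 - 39929/((-1/118*592)) = 3152/30813 - 39929/(-296/59) = 3152/30813 - 39929*(-59/296) = 3152/30813 + 2355811/296 = 72590537335/9120648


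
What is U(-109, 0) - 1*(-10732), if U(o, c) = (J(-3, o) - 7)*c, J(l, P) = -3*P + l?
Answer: 10732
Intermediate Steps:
J(l, P) = l - 3*P
U(o, c) = c*(-10 - 3*o) (U(o, c) = ((-3 - 3*o) - 7)*c = (-10 - 3*o)*c = c*(-10 - 3*o))
U(-109, 0) - 1*(-10732) = -1*0*(10 + 3*(-109)) - 1*(-10732) = -1*0*(10 - 327) + 10732 = -1*0*(-317) + 10732 = 0 + 10732 = 10732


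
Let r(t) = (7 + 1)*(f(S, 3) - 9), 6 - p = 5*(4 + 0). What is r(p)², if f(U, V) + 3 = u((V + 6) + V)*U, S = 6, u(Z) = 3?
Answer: 2304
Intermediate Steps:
f(U, V) = -3 + 3*U
p = -14 (p = 6 - 5*(4 + 0) = 6 - 5*4 = 6 - 1*20 = 6 - 20 = -14)
r(t) = 48 (r(t) = (7 + 1)*((-3 + 3*6) - 9) = 8*((-3 + 18) - 9) = 8*(15 - 9) = 8*6 = 48)
r(p)² = 48² = 2304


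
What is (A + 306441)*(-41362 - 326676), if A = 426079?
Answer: -269595195760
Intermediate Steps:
(A + 306441)*(-41362 - 326676) = (426079 + 306441)*(-41362 - 326676) = 732520*(-368038) = -269595195760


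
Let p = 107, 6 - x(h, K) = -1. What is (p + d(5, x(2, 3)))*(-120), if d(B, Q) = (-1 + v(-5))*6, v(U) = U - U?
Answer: -12120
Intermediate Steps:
x(h, K) = 7 (x(h, K) = 6 - 1*(-1) = 6 + 1 = 7)
v(U) = 0
d(B, Q) = -6 (d(B, Q) = (-1 + 0)*6 = -1*6 = -6)
(p + d(5, x(2, 3)))*(-120) = (107 - 6)*(-120) = 101*(-120) = -12120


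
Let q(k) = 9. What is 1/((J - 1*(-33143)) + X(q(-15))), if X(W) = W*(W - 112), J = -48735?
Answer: -1/16519 ≈ -6.0536e-5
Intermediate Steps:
X(W) = W*(-112 + W)
1/((J - 1*(-33143)) + X(q(-15))) = 1/((-48735 - 1*(-33143)) + 9*(-112 + 9)) = 1/((-48735 + 33143) + 9*(-103)) = 1/(-15592 - 927) = 1/(-16519) = -1/16519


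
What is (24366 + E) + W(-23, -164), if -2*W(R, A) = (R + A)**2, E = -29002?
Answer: -44241/2 ≈ -22121.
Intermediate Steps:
W(R, A) = -(A + R)**2/2 (W(R, A) = -(R + A)**2/2 = -(A + R)**2/2)
(24366 + E) + W(-23, -164) = (24366 - 29002) - (-164 - 23)**2/2 = -4636 - 1/2*(-187)**2 = -4636 - 1/2*34969 = -4636 - 34969/2 = -44241/2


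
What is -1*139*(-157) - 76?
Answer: 21747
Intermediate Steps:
-1*139*(-157) - 76 = -139*(-157) - 76 = 21823 - 76 = 21747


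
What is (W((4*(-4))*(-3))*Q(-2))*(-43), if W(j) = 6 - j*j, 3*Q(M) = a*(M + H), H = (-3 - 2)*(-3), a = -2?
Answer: -856388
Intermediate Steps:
H = 15 (H = -5*(-3) = 15)
Q(M) = -10 - 2*M/3 (Q(M) = (-2*(M + 15))/3 = (-2*(15 + M))/3 = (-30 - 2*M)/3 = -10 - 2*M/3)
W(j) = 6 - j**2
(W((4*(-4))*(-3))*Q(-2))*(-43) = ((6 - ((4*(-4))*(-3))**2)*(-10 - 2/3*(-2)))*(-43) = ((6 - (-16*(-3))**2)*(-10 + 4/3))*(-43) = ((6 - 1*48**2)*(-26/3))*(-43) = ((6 - 1*2304)*(-26/3))*(-43) = ((6 - 2304)*(-26/3))*(-43) = -2298*(-26/3)*(-43) = 19916*(-43) = -856388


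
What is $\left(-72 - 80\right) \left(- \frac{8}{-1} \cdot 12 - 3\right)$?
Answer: $-14136$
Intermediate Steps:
$\left(-72 - 80\right) \left(- \frac{8}{-1} \cdot 12 - 3\right) = - 152 \left(\left(-8\right) \left(-1\right) 12 - 3\right) = - 152 \left(8 \cdot 12 - 3\right) = - 152 \left(96 - 3\right) = \left(-152\right) 93 = -14136$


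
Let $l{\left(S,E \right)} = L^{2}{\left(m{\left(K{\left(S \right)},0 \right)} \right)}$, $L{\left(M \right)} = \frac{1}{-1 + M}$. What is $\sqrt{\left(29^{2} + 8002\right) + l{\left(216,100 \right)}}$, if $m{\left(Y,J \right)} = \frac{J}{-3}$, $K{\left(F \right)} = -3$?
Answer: $2 \sqrt{2211} \approx 94.042$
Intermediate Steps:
$m{\left(Y,J \right)} = - \frac{J}{3}$ ($m{\left(Y,J \right)} = J \left(- \frac{1}{3}\right) = - \frac{J}{3}$)
$l{\left(S,E \right)} = 1$ ($l{\left(S,E \right)} = \left(\frac{1}{-1 - 0}\right)^{2} = \left(\frac{1}{-1 + 0}\right)^{2} = \left(\frac{1}{-1}\right)^{2} = \left(-1\right)^{2} = 1$)
$\sqrt{\left(29^{2} + 8002\right) + l{\left(216,100 \right)}} = \sqrt{\left(29^{2} + 8002\right) + 1} = \sqrt{\left(841 + 8002\right) + 1} = \sqrt{8843 + 1} = \sqrt{8844} = 2 \sqrt{2211}$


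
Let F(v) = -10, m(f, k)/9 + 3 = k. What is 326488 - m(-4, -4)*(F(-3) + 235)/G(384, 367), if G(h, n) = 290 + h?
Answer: 220067087/674 ≈ 3.2651e+5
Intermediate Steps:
m(f, k) = -27 + 9*k
326488 - m(-4, -4)*(F(-3) + 235)/G(384, 367) = 326488 - (-27 + 9*(-4))*(-10 + 235)/(290 + 384) = 326488 - (-27 - 36)*225/674 = 326488 - (-63*225)/674 = 326488 - (-14175)/674 = 326488 - 1*(-14175/674) = 326488 + 14175/674 = 220067087/674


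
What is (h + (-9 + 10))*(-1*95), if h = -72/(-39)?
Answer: -3515/13 ≈ -270.38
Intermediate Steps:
h = 24/13 (h = -72*(-1/39) = 24/13 ≈ 1.8462)
(h + (-9 + 10))*(-1*95) = (24/13 + (-9 + 10))*(-1*95) = (24/13 + 1)*(-95) = (37/13)*(-95) = -3515/13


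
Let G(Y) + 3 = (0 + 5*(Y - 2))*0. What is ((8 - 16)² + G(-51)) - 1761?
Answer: -1700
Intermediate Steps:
G(Y) = -3 (G(Y) = -3 + (0 + 5*(Y - 2))*0 = -3 + (0 + 5*(-2 + Y))*0 = -3 + (0 + (-10 + 5*Y))*0 = -3 + (-10 + 5*Y)*0 = -3 + 0 = -3)
((8 - 16)² + G(-51)) - 1761 = ((8 - 16)² - 3) - 1761 = ((-8)² - 3) - 1761 = (64 - 3) - 1761 = 61 - 1761 = -1700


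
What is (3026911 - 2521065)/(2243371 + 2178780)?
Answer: 505846/4422151 ≈ 0.11439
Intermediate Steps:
(3026911 - 2521065)/(2243371 + 2178780) = 505846/4422151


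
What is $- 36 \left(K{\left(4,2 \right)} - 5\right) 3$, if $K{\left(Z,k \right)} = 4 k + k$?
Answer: $-540$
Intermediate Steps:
$K{\left(Z,k \right)} = 5 k$
$- 36 \left(K{\left(4,2 \right)} - 5\right) 3 = - 36 \left(5 \cdot 2 - 5\right) 3 = - 36 \left(10 - 5\right) 3 = - 36 \cdot 5 \cdot 3 = \left(-36\right) 15 = -540$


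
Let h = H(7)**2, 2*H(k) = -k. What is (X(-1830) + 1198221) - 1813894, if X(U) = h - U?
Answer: -2455323/4 ≈ -6.1383e+5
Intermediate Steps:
H(k) = -k/2 (H(k) = (-k)/2 = -k/2)
h = 49/4 (h = (-1/2*7)**2 = (-7/2)**2 = 49/4 ≈ 12.250)
X(U) = 49/4 - U
(X(-1830) + 1198221) - 1813894 = ((49/4 - 1*(-1830)) + 1198221) - 1813894 = ((49/4 + 1830) + 1198221) - 1813894 = (7369/4 + 1198221) - 1813894 = 4800253/4 - 1813894 = -2455323/4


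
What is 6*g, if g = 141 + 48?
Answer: 1134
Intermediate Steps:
g = 189
6*g = 6*189 = 1134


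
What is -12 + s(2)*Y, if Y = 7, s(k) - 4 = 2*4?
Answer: 72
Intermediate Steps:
s(k) = 12 (s(k) = 4 + 2*4 = 4 + 8 = 12)
-12 + s(2)*Y = -12 + 12*7 = -12 + 84 = 72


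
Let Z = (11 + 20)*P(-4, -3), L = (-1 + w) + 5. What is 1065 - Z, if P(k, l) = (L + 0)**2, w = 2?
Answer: -51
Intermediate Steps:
L = 6 (L = (-1 + 2) + 5 = 1 + 5 = 6)
P(k, l) = 36 (P(k, l) = (6 + 0)**2 = 6**2 = 36)
Z = 1116 (Z = (11 + 20)*36 = 31*36 = 1116)
1065 - Z = 1065 - 1*1116 = 1065 - 1116 = -51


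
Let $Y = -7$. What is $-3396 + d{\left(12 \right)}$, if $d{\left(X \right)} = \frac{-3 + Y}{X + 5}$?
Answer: $- \frac{57742}{17} \approx -3396.6$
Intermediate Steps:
$d{\left(X \right)} = - \frac{10}{5 + X}$ ($d{\left(X \right)} = \frac{-3 - 7}{X + 5} = - \frac{10}{5 + X}$)
$-3396 + d{\left(12 \right)} = -3396 - \frac{10}{5 + 12} = -3396 - \frac{10}{17} = - \frac{57742}{17}$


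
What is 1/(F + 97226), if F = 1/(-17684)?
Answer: 17684/1719344583 ≈ 1.0285e-5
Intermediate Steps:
F = -1/17684 ≈ -5.6548e-5
1/(F + 97226) = 1/(-1/17684 + 97226) = 1/(1719344583/17684) = 17684/1719344583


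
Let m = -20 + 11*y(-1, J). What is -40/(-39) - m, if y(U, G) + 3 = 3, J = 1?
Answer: 820/39 ≈ 21.026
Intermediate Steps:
y(U, G) = 0 (y(U, G) = -3 + 3 = 0)
m = -20 (m = -20 + 11*0 = -20 + 0 = -20)
-40/(-39) - m = -40/(-39) - 1*(-20) = -1/39*(-40) + 20 = 40/39 + 20 = 820/39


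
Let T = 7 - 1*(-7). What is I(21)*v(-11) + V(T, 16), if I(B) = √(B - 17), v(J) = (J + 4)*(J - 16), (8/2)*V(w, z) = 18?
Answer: 765/2 ≈ 382.50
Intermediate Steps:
T = 14 (T = 7 + 7 = 14)
V(w, z) = 9/2 (V(w, z) = (¼)*18 = 9/2)
v(J) = (-16 + J)*(4 + J) (v(J) = (4 + J)*(-16 + J) = (-16 + J)*(4 + J))
I(B) = √(-17 + B)
I(21)*v(-11) + V(T, 16) = √(-17 + 21)*(-64 + (-11)² - 12*(-11)) + 9/2 = √4*(-64 + 121 + 132) + 9/2 = 2*189 + 9/2 = 378 + 9/2 = 765/2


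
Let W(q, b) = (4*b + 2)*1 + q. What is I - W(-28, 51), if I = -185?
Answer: -363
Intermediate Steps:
W(q, b) = 2 + q + 4*b (W(q, b) = (2 + 4*b)*1 + q = (2 + 4*b) + q = 2 + q + 4*b)
I - W(-28, 51) = -185 - (2 - 28 + 4*51) = -185 - (2 - 28 + 204) = -185 - 1*178 = -185 - 178 = -363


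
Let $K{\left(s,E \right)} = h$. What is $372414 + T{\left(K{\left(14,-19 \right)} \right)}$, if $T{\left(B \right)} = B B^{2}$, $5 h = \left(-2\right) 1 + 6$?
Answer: $\frac{46551814}{125} \approx 3.7241 \cdot 10^{5}$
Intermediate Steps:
$h = \frac{4}{5}$ ($h = \frac{\left(-2\right) 1 + 6}{5} = \frac{-2 + 6}{5} = \frac{1}{5} \cdot 4 = \frac{4}{5} \approx 0.8$)
$K{\left(s,E \right)} = \frac{4}{5}$
$T{\left(B \right)} = B^{3}$
$372414 + T{\left(K{\left(14,-19 \right)} \right)} = 372414 + \left(\frac{4}{5}\right)^{3} = 372414 + \frac{64}{125} = \frac{46551814}{125}$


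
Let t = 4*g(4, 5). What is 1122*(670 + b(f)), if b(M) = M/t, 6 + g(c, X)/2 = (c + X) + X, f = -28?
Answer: 6009993/8 ≈ 7.5125e+5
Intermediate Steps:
g(c, X) = -12 + 2*c + 4*X (g(c, X) = -12 + 2*((c + X) + X) = -12 + 2*((X + c) + X) = -12 + 2*(c + 2*X) = -12 + (2*c + 4*X) = -12 + 2*c + 4*X)
t = 64 (t = 4*(-12 + 2*4 + 4*5) = 4*(-12 + 8 + 20) = 4*16 = 64)
b(M) = M/64
1122*(670 + b(f)) = 1122*(670 + (1/64)*(-28)) = 1122*(670 - 7/16) = 1122*(10713/16) = 6009993/8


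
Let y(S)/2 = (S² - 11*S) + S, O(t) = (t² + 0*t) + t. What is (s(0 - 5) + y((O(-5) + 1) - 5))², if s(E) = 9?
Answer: 40401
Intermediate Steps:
O(t) = t + t² (O(t) = (t² + 0) + t = t² + t = t + t²)
y(S) = -20*S + 2*S² (y(S) = 2*((S² - 11*S) + S) = 2*(S² - 10*S) = -20*S + 2*S²)
(s(0 - 5) + y((O(-5) + 1) - 5))² = (9 + 2*((-5*(1 - 5) + 1) - 5)*(-10 + ((-5*(1 - 5) + 1) - 5)))² = (9 + 2*((-5*(-4) + 1) - 5)*(-10 + ((-5*(-4) + 1) - 5)))² = (9 + 2*((20 + 1) - 5)*(-10 + ((20 + 1) - 5)))² = (9 + 2*(21 - 5)*(-10 + (21 - 5)))² = (9 + 2*16*(-10 + 16))² = (9 + 2*16*6)² = (9 + 192)² = 201² = 40401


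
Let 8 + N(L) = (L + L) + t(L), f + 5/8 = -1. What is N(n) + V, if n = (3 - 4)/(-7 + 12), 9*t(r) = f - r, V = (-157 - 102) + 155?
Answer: -13507/120 ≈ -112.56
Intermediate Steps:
f = -13/8 (f = -5/8 - 1 = -13/8 ≈ -1.6250)
V = -104 (V = -259 + 155 = -104)
t(r) = -13/72 - r/9 (t(r) = (-13/8 - r)/9 = -13/72 - r/9)
n = -⅕ (n = -1/5 = -1*⅕ = -⅕ ≈ -0.20000)
N(L) = -589/72 + 17*L/9 (N(L) = -8 + ((L + L) + (-13/72 - L/9)) = -8 + (2*L + (-13/72 - L/9)) = -8 + (-13/72 + 17*L/9) = -589/72 + 17*L/9)
N(n) + V = (-589/72 + (17/9)*(-⅕)) - 104 = (-589/72 - 17/45) - 104 = -1027/120 - 104 = -13507/120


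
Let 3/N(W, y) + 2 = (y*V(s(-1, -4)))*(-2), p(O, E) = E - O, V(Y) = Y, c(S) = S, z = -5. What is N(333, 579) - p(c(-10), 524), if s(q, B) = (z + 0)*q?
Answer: -3092931/5792 ≈ -534.00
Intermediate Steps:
s(q, B) = -5*q (s(q, B) = (-5 + 0)*q = -5*q)
N(W, y) = 3/(-2 - 10*y) (N(W, y) = 3/(-2 + (y*(-5*(-1)))*(-2)) = 3/(-2 + (y*5)*(-2)) = 3/(-2 + (5*y)*(-2)) = 3/(-2 - 10*y))
N(333, 579) - p(c(-10), 524) = -3/(2 + 10*579) - (524 - 1*(-10)) = -3/(2 + 5790) - (524 + 10) = -3/5792 - 1*534 = -3*1/5792 - 534 = -3/5792 - 534 = -3092931/5792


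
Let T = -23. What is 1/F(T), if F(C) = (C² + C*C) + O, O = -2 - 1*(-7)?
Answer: 1/1063 ≈ 0.00094073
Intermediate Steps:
O = 5 (O = -2 + 7 = 5)
F(C) = 5 + 2*C² (F(C) = (C² + C*C) + 5 = (C² + C²) + 5 = 2*C² + 5 = 5 + 2*C²)
1/F(T) = 1/(5 + 2*(-23)²) = 1/(5 + 2*529) = 1/(5 + 1058) = 1/1063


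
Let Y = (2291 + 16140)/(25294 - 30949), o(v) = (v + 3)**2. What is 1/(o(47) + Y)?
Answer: 5655/14119069 ≈ 0.00040052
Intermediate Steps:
o(v) = (3 + v)**2
Y = -18431/5655 (Y = 18431/(-5655) = 18431*(-1/5655) = -18431/5655 ≈ -3.2592)
1/(o(47) + Y) = 1/((3 + 47)**2 - 18431/5655) = 1/(50**2 - 18431/5655) = 1/(2500 - 18431/5655) = 1/(14119069/5655) = 5655/14119069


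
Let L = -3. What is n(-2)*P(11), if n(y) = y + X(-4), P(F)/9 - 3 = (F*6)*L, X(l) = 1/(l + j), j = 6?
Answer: 5265/2 ≈ 2632.5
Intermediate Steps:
X(l) = 1/(6 + l) (X(l) = 1/(l + 6) = 1/(6 + l))
P(F) = 27 - 162*F (P(F) = 27 + 9*((F*6)*(-3)) = 27 + 9*((6*F)*(-3)) = 27 + 9*(-18*F) = 27 - 162*F)
n(y) = ½ + y (n(y) = y + 1/(6 - 4) = y + 1/2 = y + ½ = ½ + y)
n(-2)*P(11) = (½ - 2)*(27 - 162*11) = -3*(27 - 1782)/2 = -3/2*(-1755) = 5265/2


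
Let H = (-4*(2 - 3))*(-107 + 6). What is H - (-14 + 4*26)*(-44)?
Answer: 3556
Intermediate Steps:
H = -404 (H = -4*(-1)*(-101) = 4*(-101) = -404)
H - (-14 + 4*26)*(-44) = -404 - (-14 + 4*26)*(-44) = -404 - (-14 + 104)*(-44) = -404 - 90*(-44) = -404 - 1*(-3960) = -404 + 3960 = 3556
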